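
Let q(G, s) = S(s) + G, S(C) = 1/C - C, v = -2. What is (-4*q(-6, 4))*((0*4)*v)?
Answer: 0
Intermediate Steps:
S(C) = 1/C - C
q(G, s) = G + 1/s - s (q(G, s) = (1/s - s) + G = G + 1/s - s)
(-4*q(-6, 4))*((0*4)*v) = (-4*(-6 + 1/4 - 1*4))*((0*4)*(-2)) = (-4*(-6 + 1/4 - 4))*(0*(-2)) = -4*(-39/4)*0 = 39*0 = 0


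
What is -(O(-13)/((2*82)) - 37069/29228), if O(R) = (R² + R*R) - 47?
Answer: -151627/299587 ≈ -0.50612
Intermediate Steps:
O(R) = -47 + 2*R² (O(R) = (R² + R²) - 47 = 2*R² - 47 = -47 + 2*R²)
-(O(-13)/((2*82)) - 37069/29228) = -((-47 + 2*(-13)²)/((2*82)) - 37069/29228) = -((-47 + 2*169)/164 - 37069*1/29228) = -((-47 + 338)*(1/164) - 37069/29228) = -(291*(1/164) - 37069/29228) = -(291/164 - 37069/29228) = -1*151627/299587 = -151627/299587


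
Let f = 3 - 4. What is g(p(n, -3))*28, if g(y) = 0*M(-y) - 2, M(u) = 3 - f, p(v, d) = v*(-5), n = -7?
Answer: -56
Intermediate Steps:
f = -1
p(v, d) = -5*v
M(u) = 4 (M(u) = 3 - 1*(-1) = 3 + 1 = 4)
g(y) = -2 (g(y) = 0*4 - 2 = 0 - 2 = -2)
g(p(n, -3))*28 = -2*28 = -56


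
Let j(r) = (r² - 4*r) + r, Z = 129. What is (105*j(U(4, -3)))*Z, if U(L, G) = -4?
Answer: 379260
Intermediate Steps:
j(r) = r² - 3*r
(105*j(U(4, -3)))*Z = (105*(-4*(-3 - 4)))*129 = (105*(-4*(-7)))*129 = (105*28)*129 = 2940*129 = 379260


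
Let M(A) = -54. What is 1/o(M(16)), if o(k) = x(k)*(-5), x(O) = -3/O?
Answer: -18/5 ≈ -3.6000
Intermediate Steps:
o(k) = 15/k (o(k) = -3/k*(-5) = 15/k)
1/o(M(16)) = 1/(15/(-54)) = 1/(15*(-1/54)) = 1/(-5/18) = -18/5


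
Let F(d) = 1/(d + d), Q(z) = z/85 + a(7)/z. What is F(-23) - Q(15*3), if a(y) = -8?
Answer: -13139/35190 ≈ -0.37337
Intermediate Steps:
Q(z) = -8/z + z/85 (Q(z) = z/85 - 8/z = -8/z + z/85)
F(d) = 1/(2*d)
F(-23) - Q(15*3) = (1/2)/(-23) - (-8/(15*3) + (15*3)/85) = (1/2)*(-1/23) - (-8/45 + (1/85)*45) = -1/46 - (-8*1/45 + 9/17) = -1/46 - (-8/45 + 9/17) = -1/46 - 1*269/765 = -1/46 - 269/765 = -13139/35190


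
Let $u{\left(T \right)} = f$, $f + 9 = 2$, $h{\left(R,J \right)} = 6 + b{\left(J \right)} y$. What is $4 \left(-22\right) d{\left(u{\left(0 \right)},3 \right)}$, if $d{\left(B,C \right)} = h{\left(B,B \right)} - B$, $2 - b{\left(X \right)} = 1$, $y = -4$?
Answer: $-792$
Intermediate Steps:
$b{\left(X \right)} = 1$ ($b{\left(X \right)} = 2 - 1 = 1$)
$h{\left(R,J \right)} = 2$ ($h{\left(R,J \right)} = 6 + 1 \left(-4\right) = 6 - 4 = 2$)
$f = -7$ ($f = -9 + 2 = -7$)
$u{\left(T \right)} = -7$
$d{\left(B,C \right)} = 2 - B$
$4 \left(-22\right) d{\left(u{\left(0 \right)},3 \right)} = 4 \left(-22\right) \left(2 - -7\right) = - 88 \left(2 + 7\right) = \left(-88\right) 9 = -792$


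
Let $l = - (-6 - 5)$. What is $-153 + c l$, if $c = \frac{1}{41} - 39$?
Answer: $- \frac{23851}{41} \approx -581.73$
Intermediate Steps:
$c = - \frac{1598}{41}$ ($c = \frac{1}{41} - 39 = - \frac{1598}{41} \approx -38.976$)
$l = 11$ ($l = \left(-1\right) \left(-11\right) = 11$)
$-153 + c l = -153 - \frac{17578}{41} = - \frac{23851}{41}$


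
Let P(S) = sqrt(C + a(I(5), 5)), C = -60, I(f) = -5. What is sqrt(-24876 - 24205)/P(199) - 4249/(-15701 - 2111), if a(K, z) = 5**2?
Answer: 4249/17812 + sqrt(1717835)/35 ≈ 37.686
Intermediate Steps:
a(K, z) = 25
P(S) = I*sqrt(35) (P(S) = sqrt(-60 + 25) = sqrt(-35) = I*sqrt(35))
sqrt(-24876 - 24205)/P(199) - 4249/(-15701 - 2111) = sqrt(-24876 - 24205)/((I*sqrt(35))) - 4249/(-15701 - 2111) = sqrt(-49081)*(-I*sqrt(35)/35) - 4249/(-17812) = (I*sqrt(49081))*(-I*sqrt(35)/35) - 4249*(-1/17812) = sqrt(1717835)/35 + 4249/17812 = 4249/17812 + sqrt(1717835)/35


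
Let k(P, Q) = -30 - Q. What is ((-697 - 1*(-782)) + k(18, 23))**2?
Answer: 1024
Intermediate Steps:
((-697 - 1*(-782)) + k(18, 23))**2 = ((-697 - 1*(-782)) + (-30 - 1*23))**2 = ((-697 + 782) + (-30 - 23))**2 = (85 - 53)**2 = 32**2 = 1024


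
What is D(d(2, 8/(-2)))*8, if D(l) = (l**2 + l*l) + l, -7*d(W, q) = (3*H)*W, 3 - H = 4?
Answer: 912/49 ≈ 18.612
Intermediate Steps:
H = -1 (H = 3 - 1*4 = 3 - 4 = -1)
d(W, q) = 3*W/7 (d(W, q) = -3*(-1)*W/7 = -(-3)*W/7 = 3*W/7)
D(l) = l + 2*l**2 (D(l) = (l**2 + l**2) + l = 2*l**2 + l = l + 2*l**2)
D(d(2, 8/(-2)))*8 = (((3/7)*2)*(1 + 2*((3/7)*2)))*8 = (6*(1 + 2*(6/7))/7)*8 = (6*(1 + 12/7)/7)*8 = ((6/7)*(19/7))*8 = (114/49)*8 = 912/49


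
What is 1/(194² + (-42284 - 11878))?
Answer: -1/16526 ≈ -6.0511e-5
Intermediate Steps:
1/(194² + (-42284 - 11878)) = 1/(37636 - 54162) = 1/(-16526) = -1/16526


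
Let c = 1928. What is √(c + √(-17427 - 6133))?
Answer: √(1928 + 2*I*√5890) ≈ 43.944 + 1.7465*I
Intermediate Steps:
√(c + √(-17427 - 6133)) = √(1928 + √(-17427 - 6133)) = √(1928 + √(-23560)) = √(1928 + 2*I*√5890)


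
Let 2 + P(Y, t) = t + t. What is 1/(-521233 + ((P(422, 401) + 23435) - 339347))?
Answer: -1/836345 ≈ -1.1957e-6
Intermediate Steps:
P(Y, t) = -2 + 2*t (P(Y, t) = -2 + (t + t) = -2 + 2*t)
1/(-521233 + ((P(422, 401) + 23435) - 339347)) = 1/(-521233 + (((-2 + 2*401) + 23435) - 339347)) = 1/(-521233 + (((-2 + 802) + 23435) - 339347)) = 1/(-521233 + ((800 + 23435) - 339347)) = 1/(-521233 + (24235 - 339347)) = 1/(-521233 - 315112) = 1/(-836345) = -1/836345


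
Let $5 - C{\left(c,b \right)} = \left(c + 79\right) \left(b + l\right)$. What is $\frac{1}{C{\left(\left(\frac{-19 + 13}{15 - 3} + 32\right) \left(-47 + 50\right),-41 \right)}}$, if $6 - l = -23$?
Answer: $\frac{1}{2087} \approx 0.00047916$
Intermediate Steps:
$l = 29$ ($l = 6 - -23 = 6 + 23 = 29$)
$C{\left(c,b \right)} = 5 - \left(29 + b\right) \left(79 + c\right)$ ($C{\left(c,b \right)} = 5 - \left(c + 79\right) \left(b + 29\right) = 5 - \left(79 + c\right) \left(29 + b\right) = 5 - \left(29 + b\right) \left(79 + c\right)$)
$\frac{1}{C{\left(\left(\frac{-19 + 13}{15 - 3} + 32\right) \left(-47 + 50\right),-41 \right)}} = \frac{1}{-2286 - -3239 - 29 \left(\frac{-19 + 13}{15 - 3} + 32\right) \left(-47 + 50\right) - - 41 \left(\frac{-19 + 13}{15 - 3} + 32\right) \left(-47 + 50\right)} = \frac{1}{-2286 + 3239 - 29 \left(- \frac{6}{12} + 32\right) 3 - - 41 \left(- \frac{6}{12} + 32\right) 3} = \frac{1}{-2286 + 3239 - 29 \left(\left(-6\right) \frac{1}{12} + 32\right) 3 - - 41 \left(\left(-6\right) \frac{1}{12} + 32\right) 3} = \frac{1}{-2286 + 3239 - 29 \left(- \frac{1}{2} + 32\right) 3 - - 41 \left(- \frac{1}{2} + 32\right) 3} = \frac{1}{-2286 + 3239 - 29 \cdot \frac{63}{2} \cdot 3 - - 41 \cdot \frac{63}{2} \cdot 3} = \frac{1}{-2286 + 3239 - \frac{5481}{2} - \left(-41\right) \frac{189}{2}} = \frac{1}{-2286 + 3239 - \frac{5481}{2} + \frac{7749}{2}} = \frac{1}{2087}$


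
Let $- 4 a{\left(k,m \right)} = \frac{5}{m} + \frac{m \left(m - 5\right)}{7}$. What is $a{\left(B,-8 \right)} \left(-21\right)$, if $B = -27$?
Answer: $\frac{2391}{32} \approx 74.719$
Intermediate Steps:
$a{\left(k,m \right)} = - \frac{5}{4 m} - \frac{m \left(-5 + m\right)}{28}$ ($a{\left(k,m \right)} = - \frac{\frac{5}{m} + \frac{m \left(m - 5\right)}{7}}{4} = - \frac{\frac{5}{m} + m \left(-5 + m\right) \frac{1}{7}}{4} = - \frac{\frac{5}{m} + \frac{m \left(-5 + m\right)}{7}}{4} = - \frac{5}{4 m} - \frac{m \left(-5 + m\right)}{28}$)
$a{\left(B,-8 \right)} \left(-21\right) = \frac{-35 + \left(-8\right)^{2} \left(5 - -8\right)}{28 \left(-8\right)} \left(-21\right) = \frac{1}{28} \left(- \frac{1}{8}\right) \left(-35 + 64 \left(5 + 8\right)\right) \left(-21\right) = \frac{1}{28} \left(- \frac{1}{8}\right) \left(-35 + 64 \cdot 13\right) \left(-21\right) = \frac{1}{28} \left(- \frac{1}{8}\right) \left(-35 + 832\right) \left(-21\right) = \frac{1}{28} \left(- \frac{1}{8}\right) 797 \left(-21\right) = \left(- \frac{797}{224}\right) \left(-21\right) = \frac{2391}{32}$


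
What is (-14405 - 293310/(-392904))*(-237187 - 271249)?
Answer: 2350888768465/321 ≈ 7.3236e+9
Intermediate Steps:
(-14405 - 293310/(-392904))*(-237187 - 271249) = (-14405 - 293310*(-1/392904))*(-508436) = (-14405 + 16295/21828)*(-508436) = -314416045/21828*(-508436) = 2350888768465/321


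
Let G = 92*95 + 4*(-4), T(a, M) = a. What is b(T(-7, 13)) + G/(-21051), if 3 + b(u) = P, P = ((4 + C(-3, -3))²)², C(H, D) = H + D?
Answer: 88313/7017 ≈ 12.586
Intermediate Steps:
C(H, D) = D + H
G = 8724 (G = 8740 - 16 = 8724)
P = 16 (P = ((4 + (-3 - 3))²)² = ((4 - 6)²)² = ((-2)²)² = 4² = 16)
b(u) = 13 (b(u) = -3 + 16 = 13)
b(T(-7, 13)) + G/(-21051) = 13 + 8724/(-21051) = 13 + 8724*(-1/21051) = 13 - 2908/7017 = 88313/7017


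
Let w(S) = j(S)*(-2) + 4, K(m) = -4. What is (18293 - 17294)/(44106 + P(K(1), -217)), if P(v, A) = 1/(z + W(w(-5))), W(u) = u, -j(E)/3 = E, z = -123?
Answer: 148851/6571793 ≈ 0.022650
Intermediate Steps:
j(E) = -3*E
w(S) = 4 + 6*S (w(S) = -3*S*(-2) + 4 = 6*S + 4 = 4 + 6*S)
P(v, A) = -1/149 (P(v, A) = 1/(-123 + (4 + 6*(-5))) = 1/(-123 + (4 - 30)) = 1/(-123 - 26) = 1/(-149) = -1/149)
(18293 - 17294)/(44106 + P(K(1), -217)) = (18293 - 17294)/(44106 - 1/149) = 999/(6571793/149) = 999*(149/6571793) = 148851/6571793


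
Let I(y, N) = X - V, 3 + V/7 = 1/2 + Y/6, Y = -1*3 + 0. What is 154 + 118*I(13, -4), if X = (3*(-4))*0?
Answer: 2632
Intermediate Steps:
Y = -3 (Y = -3 + 0 = -3)
X = 0 (X = -12*0 = 0)
V = -21 (V = -21 + 7*(1/2 - 3/6) = -21 + 7*(1*(½) - 3*⅙) = -21 + 7*(½ - ½) = -21 + 7*0 = -21 + 0 = -21)
I(y, N) = 21 (I(y, N) = 0 - 1*(-21) = 0 + 21 = 21)
154 + 118*I(13, -4) = 154 + 118*21 = 154 + 2478 = 2632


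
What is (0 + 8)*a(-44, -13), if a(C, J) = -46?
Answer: -368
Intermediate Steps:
(0 + 8)*a(-44, -13) = (0 + 8)*(-46) = 8*(-46) = -368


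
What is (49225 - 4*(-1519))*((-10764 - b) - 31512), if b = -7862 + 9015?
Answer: -2401667129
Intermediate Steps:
b = 1153
(49225 - 4*(-1519))*((-10764 - b) - 31512) = (49225 - 4*(-1519))*((-10764 - 1*1153) - 31512) = (49225 + 6076)*((-10764 - 1153) - 31512) = 55301*(-11917 - 31512) = 55301*(-43429) = -2401667129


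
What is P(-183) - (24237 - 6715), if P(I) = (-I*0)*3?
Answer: -17522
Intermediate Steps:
P(I) = 0 (P(I) = 0*3 = 0)
P(-183) - (24237 - 6715) = 0 - (24237 - 6715) = 0 - 1*17522 = 0 - 17522 = -17522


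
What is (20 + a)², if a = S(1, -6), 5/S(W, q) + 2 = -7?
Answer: 30625/81 ≈ 378.09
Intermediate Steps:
S(W, q) = -5/9 (S(W, q) = 5/(-2 - 7) = 5/(-9) = 5*(-⅑) = -5/9)
a = -5/9 ≈ -0.55556
(20 + a)² = (20 - 5/9)² = (175/9)² = 30625/81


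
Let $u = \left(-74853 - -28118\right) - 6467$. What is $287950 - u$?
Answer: $341152$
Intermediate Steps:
$u = -53202$ ($u = \left(-74853 + 28118\right) - 6467 = -46735 - 6467 = -53202$)
$287950 - u = 287950 - -53202 = 287950 + 53202 = 341152$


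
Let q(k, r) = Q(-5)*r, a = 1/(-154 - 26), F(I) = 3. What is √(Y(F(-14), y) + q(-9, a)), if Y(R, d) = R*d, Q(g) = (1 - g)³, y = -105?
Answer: I*√7905/5 ≈ 17.782*I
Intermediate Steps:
a = -1/180 (a = 1/(-180) = -1/180 ≈ -0.0055556)
q(k, r) = 216*r (q(k, r) = (-(-1 - 5)³)*r = (-1*(-6)³)*r = (-1*(-216))*r = 216*r)
√(Y(F(-14), y) + q(-9, a)) = √(3*(-105) + 216*(-1/180)) = √(-315 - 6/5) = √(-1581/5) = I*√7905/5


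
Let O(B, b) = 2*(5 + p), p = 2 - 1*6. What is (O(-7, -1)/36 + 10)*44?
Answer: 3982/9 ≈ 442.44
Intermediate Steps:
p = -4 (p = 2 - 6 = -4)
O(B, b) = 2 (O(B, b) = 2*(5 - 4) = 2*1 = 2)
(O(-7, -1)/36 + 10)*44 = (2/36 + 10)*44 = (2*(1/36) + 10)*44 = (1/18 + 10)*44 = (181/18)*44 = 3982/9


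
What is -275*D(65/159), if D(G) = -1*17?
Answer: 4675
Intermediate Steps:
D(G) = -17
-275*D(65/159) = -275*(-17) = 4675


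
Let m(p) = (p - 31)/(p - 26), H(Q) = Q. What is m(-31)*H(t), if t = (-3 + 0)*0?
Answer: 0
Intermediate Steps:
t = 0 (t = -3*0 = 0)
m(p) = (-31 + p)/(-26 + p)
m(-31)*H(t) = ((-31 - 31)/(-26 - 31))*0 = (-62/(-57))*0 = -1/57*(-62)*0 = (62/57)*0 = 0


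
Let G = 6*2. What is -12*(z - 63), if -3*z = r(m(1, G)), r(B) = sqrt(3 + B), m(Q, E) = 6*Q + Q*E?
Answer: 756 + 4*sqrt(21) ≈ 774.33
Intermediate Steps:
G = 12
m(Q, E) = 6*Q + E*Q
z = -sqrt(21)/3 (z = -sqrt(3 + 1*(6 + 12))/3 = -sqrt(3 + 1*18)/3 = -sqrt(3 + 18)/3 = -sqrt(21)/3 ≈ -1.5275)
-12*(z - 63) = -12*(-sqrt(21)/3 - 63) = -12*(-63 - sqrt(21)/3) = 756 + 4*sqrt(21)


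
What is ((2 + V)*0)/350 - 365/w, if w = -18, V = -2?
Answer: 365/18 ≈ 20.278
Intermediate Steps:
((2 + V)*0)/350 - 365/w = ((2 - 2)*0)/350 - 365/(-18) = (0*0)*(1/350) - 365*(-1/18) = 0*(1/350) + 365/18 = 0 + 365/18 = 365/18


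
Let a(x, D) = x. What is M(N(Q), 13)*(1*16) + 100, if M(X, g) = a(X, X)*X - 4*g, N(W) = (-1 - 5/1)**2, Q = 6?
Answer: 20004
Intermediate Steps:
N(W) = 36 (N(W) = (-1 - 5*1)**2 = (-1 - 5)**2 = (-6)**2 = 36)
M(X, g) = X**2 - 4*g (M(X, g) = X*X - 4*g = X**2 - 4*g)
M(N(Q), 13)*(1*16) + 100 = (36**2 - 4*13)*(1*16) + 100 = (1296 - 52)*16 + 100 = 1244*16 + 100 = 19904 + 100 = 20004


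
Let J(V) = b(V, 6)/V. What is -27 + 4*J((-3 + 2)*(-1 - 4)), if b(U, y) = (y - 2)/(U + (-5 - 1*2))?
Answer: -143/5 ≈ -28.600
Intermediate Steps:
b(U, y) = (-2 + y)/(-7 + U) (b(U, y) = (-2 + y)/(U + (-5 - 2)) = (-2 + y)/(U - 7) = (-2 + y)/(-7 + U))
J(V) = 4/(V*(-7 + V)) (J(V) = ((-2 + 6)/(-7 + V))/V = (4/(-7 + V))/V = 4/(V*(-7 + V)))
-27 + 4*J((-3 + 2)*(-1 - 4)) = -27 + 4*(4/((((-3 + 2)*(-1 - 4)))*(-7 + (-3 + 2)*(-1 - 4)))) = -27 + 4*(4/(((-1*(-5)))*(-7 - 1*(-5)))) = -27 + 4*(4/(5*(-7 + 5))) = -27 + 4*(4*(⅕)/(-2)) = -27 + 4*(4*(⅕)*(-½)) = -27 + 4*(-⅖) = -27 - 8/5 = -143/5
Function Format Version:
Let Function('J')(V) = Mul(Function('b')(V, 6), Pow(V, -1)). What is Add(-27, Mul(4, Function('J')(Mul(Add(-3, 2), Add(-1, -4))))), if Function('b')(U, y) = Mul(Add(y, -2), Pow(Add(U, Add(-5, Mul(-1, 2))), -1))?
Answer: Rational(-143, 5) ≈ -28.600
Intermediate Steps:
Function('b')(U, y) = Mul(Pow(Add(-7, U), -1), Add(-2, y)) (Function('b')(U, y) = Mul(Add(-2, y), Pow(Add(U, Add(-5, -2)), -1)) = Mul(Add(-2, y), Pow(Add(U, -7), -1)) = Mul(Add(-2, y), Pow(Add(-7, U), -1)) = Mul(Pow(Add(-7, U), -1), Add(-2, y)))
Function('J')(V) = Mul(4, Pow(V, -1), Pow(Add(-7, V), -1)) (Function('J')(V) = Mul(Mul(Pow(Add(-7, V), -1), Add(-2, 6)), Pow(V, -1)) = Mul(Mul(Pow(Add(-7, V), -1), 4), Pow(V, -1)) = Mul(Mul(4, Pow(Add(-7, V), -1)), Pow(V, -1)) = Mul(4, Pow(V, -1), Pow(Add(-7, V), -1)))
Add(-27, Mul(4, Function('J')(Mul(Add(-3, 2), Add(-1, -4))))) = Add(-27, Mul(4, Mul(4, Pow(Mul(Add(-3, 2), Add(-1, -4)), -1), Pow(Add(-7, Mul(Add(-3, 2), Add(-1, -4))), -1)))) = Add(-27, Mul(4, Mul(4, Pow(Mul(-1, -5), -1), Pow(Add(-7, Mul(-1, -5)), -1)))) = Add(-27, Mul(4, Mul(4, Pow(5, -1), Pow(Add(-7, 5), -1)))) = Add(-27, Mul(4, Mul(4, Rational(1, 5), Pow(-2, -1)))) = Add(-27, Mul(4, Mul(4, Rational(1, 5), Rational(-1, 2)))) = Add(-27, Mul(4, Rational(-2, 5))) = Add(-27, Rational(-8, 5)) = Rational(-143, 5)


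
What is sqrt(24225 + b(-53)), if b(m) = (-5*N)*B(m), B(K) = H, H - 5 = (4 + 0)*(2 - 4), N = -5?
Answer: 5*sqrt(966) ≈ 155.40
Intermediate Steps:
H = -3 (H = 5 + (4 + 0)*(2 - 4) = 5 + 4*(-2) = 5 - 8 = -3)
B(K) = -3
b(m) = -75 (b(m) = -5*(-5)*(-3) = 25*(-3) = -75)
sqrt(24225 + b(-53)) = sqrt(24225 - 75) = sqrt(24150) = 5*sqrt(966)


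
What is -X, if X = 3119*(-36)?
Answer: 112284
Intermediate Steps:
X = -112284
-X = -1*(-112284) = 112284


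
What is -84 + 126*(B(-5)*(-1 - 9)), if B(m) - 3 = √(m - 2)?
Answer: -3864 - 1260*I*√7 ≈ -3864.0 - 3333.6*I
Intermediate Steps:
B(m) = 3 + √(-2 + m) (B(m) = 3 + √(m - 2) = 3 + √(-2 + m))
-84 + 126*(B(-5)*(-1 - 9)) = -84 + 126*((3 + √(-2 - 5))*(-1 - 9)) = -84 + 126*((3 + √(-7))*(-10)) = -84 + 126*((3 + I*√7)*(-10)) = -84 + 126*(-30 - 10*I*√7) = -84 + (-3780 - 1260*I*√7) = -3864 - 1260*I*√7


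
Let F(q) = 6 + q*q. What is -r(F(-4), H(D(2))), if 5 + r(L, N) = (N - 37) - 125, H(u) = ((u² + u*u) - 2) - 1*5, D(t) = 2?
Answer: 166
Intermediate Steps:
F(q) = 6 + q²
H(u) = -7 + 2*u² (H(u) = ((u² + u²) - 2) - 5 = (2*u² - 2) - 5 = (-2 + 2*u²) - 5 = -7 + 2*u²)
r(L, N) = -167 + N (r(L, N) = -5 + ((N - 37) - 125) = -5 + ((-37 + N) - 125) = -5 + (-162 + N) = -167 + N)
-r(F(-4), H(D(2))) = -(-167 + (-7 + 2*2²)) = -(-167 + (-7 + 2*4)) = -(-167 + (-7 + 8)) = -(-167 + 1) = -1*(-166) = 166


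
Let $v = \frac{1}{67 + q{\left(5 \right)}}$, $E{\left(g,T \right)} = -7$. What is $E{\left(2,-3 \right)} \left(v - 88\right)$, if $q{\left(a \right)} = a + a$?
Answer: $\frac{6775}{11} \approx 615.91$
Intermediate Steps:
$q{\left(a \right)} = 2 a$
$v = \frac{1}{77}$ ($v = \frac{1}{67 + 2 \cdot 5} = \frac{1}{67 + 10} = \frac{1}{77} \approx 0.012987$)
$E{\left(2,-3 \right)} \left(v - 88\right) = - 7 \left(\frac{1}{77} - 88\right) = \left(-7\right) \left(- \frac{6775}{77}\right) = \frac{6775}{11}$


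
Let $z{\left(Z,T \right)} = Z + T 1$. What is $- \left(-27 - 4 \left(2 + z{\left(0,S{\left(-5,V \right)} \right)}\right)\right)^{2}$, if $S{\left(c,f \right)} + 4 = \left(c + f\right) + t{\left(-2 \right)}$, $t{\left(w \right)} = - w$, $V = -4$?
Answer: $-81$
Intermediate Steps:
$S{\left(c,f \right)} = -2 + c + f$ ($S{\left(c,f \right)} = -4 - \left(-2 - c - f\right) = -4 + \left(\left(c + f\right) + 2\right) = -4 + \left(2 + c + f\right) = -2 + c + f$)
$z{\left(Z,T \right)} = T + Z$ ($z{\left(Z,T \right)} = Z + T = T + Z$)
$- \left(-27 - 4 \left(2 + z{\left(0,S{\left(-5,V \right)} \right)}\right)\right)^{2} = - \left(-27 - 4 \left(2 + \left(\left(-2 - 5 - 4\right) + 0\right)\right)\right)^{2} = - \left(-27 - 4 \left(2 + \left(-11 + 0\right)\right)\right)^{2} = - \left(-27 - 4 \left(2 - 11\right)\right)^{2} = - \left(-27 - -36\right)^{2} = - \left(-27 + 36\right)^{2} = - 9^{2} = \left(-1\right) 81 = -81$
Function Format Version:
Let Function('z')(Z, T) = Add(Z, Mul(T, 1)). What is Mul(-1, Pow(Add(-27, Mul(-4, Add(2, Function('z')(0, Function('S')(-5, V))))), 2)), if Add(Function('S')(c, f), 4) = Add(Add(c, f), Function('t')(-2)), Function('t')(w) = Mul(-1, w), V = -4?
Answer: -81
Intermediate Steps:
Function('S')(c, f) = Add(-2, c, f) (Function('S')(c, f) = Add(-4, Add(Add(c, f), Mul(-1, -2))) = Add(-4, Add(Add(c, f), 2)) = Add(-4, Add(2, c, f)) = Add(-2, c, f))
Function('z')(Z, T) = Add(T, Z) (Function('z')(Z, T) = Add(Z, T) = Add(T, Z))
Mul(-1, Pow(Add(-27, Mul(-4, Add(2, Function('z')(0, Function('S')(-5, V))))), 2)) = Mul(-1, Pow(Add(-27, Mul(-4, Add(2, Add(Add(-2, -5, -4), 0)))), 2)) = Mul(-1, Pow(Add(-27, Mul(-4, Add(2, Add(-11, 0)))), 2)) = Mul(-1, Pow(Add(-27, Mul(-4, Add(2, -11))), 2)) = Mul(-1, Pow(Add(-27, Mul(-4, -9)), 2)) = Mul(-1, Pow(Add(-27, 36), 2)) = Mul(-1, Pow(9, 2)) = Mul(-1, 81) = -81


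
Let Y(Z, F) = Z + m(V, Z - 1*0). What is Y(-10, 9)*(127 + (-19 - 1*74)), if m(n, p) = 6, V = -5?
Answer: -136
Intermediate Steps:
Y(Z, F) = 6 + Z (Y(Z, F) = Z + 6 = 6 + Z)
Y(-10, 9)*(127 + (-19 - 1*74)) = (6 - 10)*(127 + (-19 - 1*74)) = -4*(127 + (-19 - 74)) = -4*(127 - 93) = -4*34 = -136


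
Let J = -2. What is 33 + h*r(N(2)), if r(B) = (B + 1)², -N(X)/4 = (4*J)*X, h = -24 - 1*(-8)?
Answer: -67567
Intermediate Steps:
h = -16 (h = -24 + 8 = -16)
N(X) = 32*X (N(X) = -4*4*(-2)*X = -(-32)*X = 32*X)
r(B) = (1 + B)²
33 + h*r(N(2)) = 33 - 16*(1 + 32*2)² = 33 - 16*(1 + 64)² = 33 - 16*65² = 33 - 16*4225 = 33 - 67600 = -67567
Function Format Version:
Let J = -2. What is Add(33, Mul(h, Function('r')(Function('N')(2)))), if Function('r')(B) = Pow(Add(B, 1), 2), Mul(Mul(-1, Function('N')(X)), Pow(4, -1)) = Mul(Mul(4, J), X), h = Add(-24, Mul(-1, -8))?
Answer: -67567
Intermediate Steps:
h = -16 (h = Add(-24, 8) = -16)
Function('N')(X) = Mul(32, X) (Function('N')(X) = Mul(-4, Mul(Mul(4, -2), X)) = Mul(-4, Mul(-8, X)) = Mul(32, X))
Function('r')(B) = Pow(Add(1, B), 2)
Add(33, Mul(h, Function('r')(Function('N')(2)))) = Add(33, Mul(-16, Pow(Add(1, Mul(32, 2)), 2))) = Add(33, Mul(-16, Pow(Add(1, 64), 2))) = Add(33, Mul(-16, Pow(65, 2))) = Add(33, Mul(-16, 4225)) = Add(33, -67600) = -67567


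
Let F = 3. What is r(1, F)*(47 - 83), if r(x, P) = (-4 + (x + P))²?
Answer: 0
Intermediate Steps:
r(x, P) = (-4 + P + x)² (r(x, P) = (-4 + (P + x))² = (-4 + P + x)²)
r(1, F)*(47 - 83) = (-4 + 3 + 1)²*(47 - 83) = 0²*(-36) = 0*(-36) = 0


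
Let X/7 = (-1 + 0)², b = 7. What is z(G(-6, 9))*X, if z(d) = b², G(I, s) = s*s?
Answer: 343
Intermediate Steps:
G(I, s) = s²
X = 7 (X = 7*(-1 + 0)² = 7*(-1)² = 7*1 = 7)
z(d) = 49 (z(d) = 7² = 49)
z(G(-6, 9))*X = 49*7 = 343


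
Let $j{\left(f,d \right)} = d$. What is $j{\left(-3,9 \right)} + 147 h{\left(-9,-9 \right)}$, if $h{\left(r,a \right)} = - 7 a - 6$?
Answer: $8388$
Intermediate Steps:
$h{\left(r,a \right)} = -6 - 7 a$
$j{\left(-3,9 \right)} + 147 h{\left(-9,-9 \right)} = 9 + 147 \left(-6 - -63\right) = 9 + 147 \left(-6 + 63\right) = 9 + 147 \cdot 57 = 9 + 8379 = 8388$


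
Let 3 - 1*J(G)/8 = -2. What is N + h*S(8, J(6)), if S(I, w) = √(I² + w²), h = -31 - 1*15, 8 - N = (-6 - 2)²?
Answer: -56 - 368*√26 ≈ -1932.4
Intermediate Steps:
N = -56 (N = 8 - (-6 - 2)² = 8 - 1*(-8)² = 8 - 1*64 = 8 - 64 = -56)
J(G) = 40 (J(G) = 24 - 8*(-2) = 24 + 16 = 40)
h = -46 (h = -31 - 15 = -46)
N + h*S(8, J(6)) = -56 - 46*√(8² + 40²) = -56 - 46*√(64 + 1600) = -56 - 368*√26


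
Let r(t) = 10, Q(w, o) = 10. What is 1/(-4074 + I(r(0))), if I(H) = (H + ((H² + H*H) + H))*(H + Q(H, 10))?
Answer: 1/326 ≈ 0.0030675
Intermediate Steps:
I(H) = (10 + H)*(2*H + 2*H²) (I(H) = (H + ((H² + H*H) + H))*(H + 10) = (H + ((H² + H²) + H))*(10 + H) = (H + (2*H² + H))*(10 + H) = (H + (H + 2*H²))*(10 + H) = (2*H + 2*H²)*(10 + H) = (10 + H)*(2*H + 2*H²))
1/(-4074 + I(r(0))) = 1/(-4074 + 2*10*(10 + 10² + 11*10)) = 1/(-4074 + 2*10*(10 + 100 + 110)) = 1/(-4074 + 2*10*220) = 1/(-4074 + 4400) = 1/326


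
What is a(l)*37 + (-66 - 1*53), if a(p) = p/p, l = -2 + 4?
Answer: -82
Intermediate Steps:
l = 2
a(p) = 1
a(l)*37 + (-66 - 1*53) = 1*37 + (-66 - 1*53) = 37 + (-66 - 53) = 37 - 119 = -82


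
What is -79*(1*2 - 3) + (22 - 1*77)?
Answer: 24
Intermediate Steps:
-79*(1*2 - 3) + (22 - 1*77) = -79*(2 - 3) + (22 - 77) = -79*(-1) - 55 = 79 - 55 = 24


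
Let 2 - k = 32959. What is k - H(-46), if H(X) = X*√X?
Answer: -32957 + 46*I*√46 ≈ -32957.0 + 311.99*I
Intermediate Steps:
H(X) = X^(3/2)
k = -32957 (k = 2 - 1*32959 = 2 - 32959 = -32957)
k - H(-46) = -32957 - (-46)^(3/2) = -32957 - (-46)*I*√46 = -32957 + 46*I*√46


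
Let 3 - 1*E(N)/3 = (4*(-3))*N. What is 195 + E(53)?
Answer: 2112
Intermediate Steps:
E(N) = 9 + 36*N (E(N) = 9 - 3*4*(-3)*N = 9 - (-36)*N = 9 + 36*N)
195 + E(53) = 195 + (9 + 36*53) = 195 + (9 + 1908) = 195 + 1917 = 2112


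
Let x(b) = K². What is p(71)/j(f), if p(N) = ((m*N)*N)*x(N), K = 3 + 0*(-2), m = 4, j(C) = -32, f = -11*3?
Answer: -45369/8 ≈ -5671.1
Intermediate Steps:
f = -33
K = 3 (K = 3 + 0 = 3)
x(b) = 9 (x(b) = 3² = 9)
p(N) = 36*N² (p(N) = ((4*N)*N)*9 = (4*N²)*9 = 36*N²)
p(71)/j(f) = (36*71²)/(-32) = (36*5041)*(-1/32) = 181476*(-1/32) = -45369/8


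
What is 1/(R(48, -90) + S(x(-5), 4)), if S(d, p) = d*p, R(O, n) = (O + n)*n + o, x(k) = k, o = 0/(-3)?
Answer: 1/3760 ≈ 0.00026596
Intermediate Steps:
o = 0 (o = 0*(-1/3) = 0)
R(O, n) = n*(O + n) (R(O, n) = (O + n)*n + 0 = n*(O + n) + 0 = n*(O + n))
1/(R(48, -90) + S(x(-5), 4)) = 1/(-90*(48 - 90) - 5*4) = 1/(-90*(-42) - 20) = 1/(3780 - 20) = 1/3760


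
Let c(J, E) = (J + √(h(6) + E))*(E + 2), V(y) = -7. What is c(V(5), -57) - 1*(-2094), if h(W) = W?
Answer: 2479 - 55*I*√51 ≈ 2479.0 - 392.78*I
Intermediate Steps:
c(J, E) = (2 + E)*(J + √(6 + E)) (c(J, E) = (J + √(6 + E))*(E + 2) = (J + √(6 + E))*(2 + E) = (2 + E)*(J + √(6 + E)))
c(V(5), -57) - 1*(-2094) = (2*(-7) + 2*√(6 - 57) - 57*(-7) - 57*√(6 - 57)) - 1*(-2094) = (-14 + 2*√(-51) + 399 - 57*I*√51) + 2094 = (-14 + 2*(I*√51) + 399 - 57*I*√51) + 2094 = (-14 + 2*I*√51 + 399 - 57*I*√51) + 2094 = (385 - 55*I*√51) + 2094 = 2479 - 55*I*√51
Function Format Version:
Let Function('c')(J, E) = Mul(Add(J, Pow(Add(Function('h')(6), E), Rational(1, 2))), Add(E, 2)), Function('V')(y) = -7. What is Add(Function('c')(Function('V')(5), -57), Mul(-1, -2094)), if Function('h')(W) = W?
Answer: Add(2479, Mul(-55, I, Pow(51, Rational(1, 2)))) ≈ Add(2479.0, Mul(-392.78, I))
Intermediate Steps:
Function('c')(J, E) = Mul(Add(2, E), Add(J, Pow(Add(6, E), Rational(1, 2)))) (Function('c')(J, E) = Mul(Add(J, Pow(Add(6, E), Rational(1, 2))), Add(E, 2)) = Mul(Add(J, Pow(Add(6, E), Rational(1, 2))), Add(2, E)) = Mul(Add(2, E), Add(J, Pow(Add(6, E), Rational(1, 2)))))
Add(Function('c')(Function('V')(5), -57), Mul(-1, -2094)) = Add(Add(Mul(2, -7), Mul(2, Pow(Add(6, -57), Rational(1, 2))), Mul(-57, -7), Mul(-57, Pow(Add(6, -57), Rational(1, 2)))), Mul(-1, -2094)) = Add(Add(-14, Mul(2, Pow(-51, Rational(1, 2))), 399, Mul(-57, Pow(-51, Rational(1, 2)))), 2094) = Add(Add(-14, Mul(2, Mul(I, Pow(51, Rational(1, 2)))), 399, Mul(-57, Mul(I, Pow(51, Rational(1, 2))))), 2094) = Add(Add(-14, Mul(2, I, Pow(51, Rational(1, 2))), 399, Mul(-57, I, Pow(51, Rational(1, 2)))), 2094) = Add(Add(385, Mul(-55, I, Pow(51, Rational(1, 2)))), 2094) = Add(2479, Mul(-55, I, Pow(51, Rational(1, 2))))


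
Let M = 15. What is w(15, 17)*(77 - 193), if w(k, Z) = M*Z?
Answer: -29580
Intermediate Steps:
w(k, Z) = 15*Z
w(15, 17)*(77 - 193) = (15*17)*(77 - 193) = 255*(-116) = -29580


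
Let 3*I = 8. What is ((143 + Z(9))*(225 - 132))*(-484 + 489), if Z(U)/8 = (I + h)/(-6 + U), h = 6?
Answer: 231725/3 ≈ 77242.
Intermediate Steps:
I = 8/3 (I = (⅓)*8 = 8/3 ≈ 2.6667)
Z(U) = 208/(3*(-6 + U)) (Z(U) = 8*((8/3 + 6)/(-6 + U)) = 8*(26/(3*(-6 + U))) = 208/(3*(-6 + U)))
((143 + Z(9))*(225 - 132))*(-484 + 489) = ((143 + 208/(3*(-6 + 9)))*(225 - 132))*(-484 + 489) = ((143 + (208/3)/3)*93)*5 = ((143 + (208/3)*(⅓))*93)*5 = ((143 + 208/9)*93)*5 = ((1495/9)*93)*5 = (46345/3)*5 = 231725/3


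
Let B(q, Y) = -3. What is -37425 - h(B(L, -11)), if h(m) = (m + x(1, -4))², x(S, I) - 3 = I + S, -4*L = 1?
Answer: -37434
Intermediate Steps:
L = -¼ (L = -¼*1 = -¼ ≈ -0.25000)
x(S, I) = 3 + I + S (x(S, I) = 3 + (I + S) = 3 + I + S)
h(m) = m² (h(m) = (m + (3 - 4 + 1))² = (m + 0)² = m²)
-37425 - h(B(L, -11)) = -37425 - 1*(-3)² = -37425 - 1*9 = -37425 - 9 = -37434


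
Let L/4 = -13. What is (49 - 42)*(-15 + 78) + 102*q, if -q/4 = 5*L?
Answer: 106521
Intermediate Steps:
L = -52 (L = 4*(-13) = -52)
q = 1040 (q = -20*(-52) = -4*(-260) = 1040)
(49 - 42)*(-15 + 78) + 102*q = (49 - 42)*(-15 + 78) + 102*1040 = 7*63 + 106080 = 441 + 106080 = 106521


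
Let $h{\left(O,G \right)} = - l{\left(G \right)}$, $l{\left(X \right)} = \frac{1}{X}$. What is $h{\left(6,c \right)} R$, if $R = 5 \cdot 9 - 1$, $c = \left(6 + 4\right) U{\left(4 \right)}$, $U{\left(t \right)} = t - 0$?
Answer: $- \frac{11}{10} \approx -1.1$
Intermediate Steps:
$U{\left(t \right)} = t$ ($U{\left(t \right)} = t + 0 = t$)
$c = 40$ ($c = \left(6 + 4\right) 4 = 10 \cdot 4 = 40$)
$h{\left(O,G \right)} = - \frac{1}{G}$
$R = 44$ ($R = 45 - 1 = 44$)
$h{\left(6,c \right)} R = - \frac{1}{40} \cdot 44 = \left(-1\right) \frac{1}{40} \cdot 44 = \left(- \frac{1}{40}\right) 44 = - \frac{11}{10}$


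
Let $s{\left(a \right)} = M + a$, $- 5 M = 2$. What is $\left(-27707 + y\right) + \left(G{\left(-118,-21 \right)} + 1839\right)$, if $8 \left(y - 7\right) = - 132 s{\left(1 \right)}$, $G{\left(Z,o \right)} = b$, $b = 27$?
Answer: $- \frac{258439}{10} \approx -25844.0$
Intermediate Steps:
$M = - \frac{2}{5}$ ($M = \left(- \frac{1}{5}\right) 2 = - \frac{2}{5} \approx -0.4$)
$G{\left(Z,o \right)} = 27$
$s{\left(a \right)} = - \frac{2}{5} + a$
$y = - \frac{29}{10}$ ($y = 7 + \frac{\left(-132\right) \left(- \frac{2}{5} + 1\right)}{8} = 7 + \frac{\left(-132\right) \frac{3}{5}}{8} = 7 + \frac{1}{8} \left(- \frac{396}{5}\right) = 7 - \frac{99}{10} = - \frac{29}{10} \approx -2.9$)
$\left(-27707 + y\right) + \left(G{\left(-118,-21 \right)} + 1839\right) = \left(-27707 - \frac{29}{10}\right) + \left(27 + 1839\right) = - \frac{277099}{10} + 1866 = - \frac{258439}{10}$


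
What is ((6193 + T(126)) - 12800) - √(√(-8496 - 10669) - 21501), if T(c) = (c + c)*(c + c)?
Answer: 56897 - √(-21501 + I*√19165) ≈ 56897.0 - 146.63*I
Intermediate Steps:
T(c) = 4*c² (T(c) = (2*c)*(2*c) = 4*c²)
((6193 + T(126)) - 12800) - √(√(-8496 - 10669) - 21501) = ((6193 + 4*126²) - 12800) - √(√(-8496 - 10669) - 21501) = ((6193 + 4*15876) - 12800) - √(√(-19165) - 21501) = ((6193 + 63504) - 12800) - √(I*√19165 - 21501) = (69697 - 12800) - √(-21501 + I*√19165) = 56897 - √(-21501 + I*√19165)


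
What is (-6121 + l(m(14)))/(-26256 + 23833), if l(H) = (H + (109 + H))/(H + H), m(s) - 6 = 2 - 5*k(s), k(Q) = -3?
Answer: 281411/111458 ≈ 2.5248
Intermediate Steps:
m(s) = 23 (m(s) = 6 + (2 - 5*(-3)) = 6 + (2 + 15) = 6 + 17 = 23)
l(H) = (109 + 2*H)/(2*H) (l(H) = (109 + 2*H)/((2*H)) = (109 + 2*H)*(1/(2*H)) = (109 + 2*H)/(2*H))
(-6121 + l(m(14)))/(-26256 + 23833) = (-6121 + (109/2 + 23)/23)/(-26256 + 23833) = (-6121 + (1/23)*(155/2))/(-2423) = (-6121 + 155/46)*(-1/2423) = -281411/46*(-1/2423) = 281411/111458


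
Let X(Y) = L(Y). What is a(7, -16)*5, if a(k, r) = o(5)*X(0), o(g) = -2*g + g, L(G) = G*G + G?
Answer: 0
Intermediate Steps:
L(G) = G + G² (L(G) = G² + G = G + G²)
X(Y) = Y*(1 + Y)
o(g) = -g
a(k, r) = 0 (a(k, r) = (-1*5)*(0*(1 + 0)) = -0 = -5*0 = 0)
a(7, -16)*5 = 0*5 = 0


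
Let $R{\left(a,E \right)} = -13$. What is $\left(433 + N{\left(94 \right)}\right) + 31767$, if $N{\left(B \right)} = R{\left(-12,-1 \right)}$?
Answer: $32187$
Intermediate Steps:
$N{\left(B \right)} = -13$
$\left(433 + N{\left(94 \right)}\right) + 31767 = \left(433 - 13\right) + 31767 = 420 + 31767 = 32187$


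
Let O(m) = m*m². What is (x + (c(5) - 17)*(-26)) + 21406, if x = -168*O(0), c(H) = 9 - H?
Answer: 21744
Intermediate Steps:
O(m) = m³
x = 0 (x = -168*0³ = -168*0 = 0)
(x + (c(5) - 17)*(-26)) + 21406 = (0 + ((9 - 1*5) - 17)*(-26)) + 21406 = (0 + ((9 - 5) - 17)*(-26)) + 21406 = (0 + (4 - 17)*(-26)) + 21406 = (0 - 13*(-26)) + 21406 = (0 + 338) + 21406 = 338 + 21406 = 21744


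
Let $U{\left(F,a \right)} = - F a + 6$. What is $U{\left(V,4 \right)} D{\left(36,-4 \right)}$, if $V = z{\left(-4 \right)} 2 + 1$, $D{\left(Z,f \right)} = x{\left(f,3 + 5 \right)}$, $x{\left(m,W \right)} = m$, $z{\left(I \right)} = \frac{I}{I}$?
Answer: $24$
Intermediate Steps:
$z{\left(I \right)} = 1$
$D{\left(Z,f \right)} = f$
$V = 3$ ($V = 1 \cdot 2 + 1 = 2 + 1 = 3$)
$U{\left(F,a \right)} = 6 - F a$ ($U{\left(F,a \right)} = - F a + 6 = 6 - F a$)
$U{\left(V,4 \right)} D{\left(36,-4 \right)} = \left(6 - 3 \cdot 4\right) \left(-4\right) = \left(6 - 12\right) \left(-4\right) = \left(-6\right) \left(-4\right) = 24$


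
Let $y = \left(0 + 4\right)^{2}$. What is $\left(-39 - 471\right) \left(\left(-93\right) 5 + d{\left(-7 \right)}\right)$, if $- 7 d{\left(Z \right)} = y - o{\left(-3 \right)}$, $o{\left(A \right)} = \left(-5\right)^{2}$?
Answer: $\frac{1655460}{7} \approx 2.3649 \cdot 10^{5}$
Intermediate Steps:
$o{\left(A \right)} = 25$
$y = 16$ ($y = 4^{2} = 16$)
$d{\left(Z \right)} = \frac{9}{7}$ ($d{\left(Z \right)} = - \frac{16 - 25}{7} = \left(- \frac{1}{7}\right) \left(-9\right) = \frac{9}{7}$)
$\left(-39 - 471\right) \left(\left(-93\right) 5 + d{\left(-7 \right)}\right) = \left(-39 - 471\right) \left(\left(-93\right) 5 + \frac{9}{7}\right) = - 510 \left(-465 + \frac{9}{7}\right) = \left(-510\right) \left(- \frac{3246}{7}\right) = \frac{1655460}{7}$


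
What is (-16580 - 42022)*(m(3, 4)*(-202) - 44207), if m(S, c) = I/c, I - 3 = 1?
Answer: 2602456218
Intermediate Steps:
I = 4 (I = 3 + 1 = 4)
m(S, c) = 4/c
(-16580 - 42022)*(m(3, 4)*(-202) - 44207) = (-16580 - 42022)*((4/4)*(-202) - 44207) = -58602*((4*(¼))*(-202) - 44207) = -58602*(1*(-202) - 44207) = -58602*(-202 - 44207) = -58602*(-44409) = 2602456218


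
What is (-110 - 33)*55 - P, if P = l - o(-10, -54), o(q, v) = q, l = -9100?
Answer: 1225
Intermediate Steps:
P = -9090 (P = -9100 - 1*(-10) = -9100 + 10 = -9090)
(-110 - 33)*55 - P = (-110 - 33)*55 - 1*(-9090) = -143*55 + 9090 = -7865 + 9090 = 1225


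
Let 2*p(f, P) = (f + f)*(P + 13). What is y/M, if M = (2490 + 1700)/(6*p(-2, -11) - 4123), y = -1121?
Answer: 4648787/4190 ≈ 1109.5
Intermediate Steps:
p(f, P) = f*(13 + P) (p(f, P) = ((f + f)*(P + 13))/2 = ((2*f)*(13 + P))/2 = (2*f*(13 + P))/2 = f*(13 + P))
M = -4190/4147 (M = (2490 + 1700)/(6*(-2*(13 - 11)) - 4123) = 4190/(6*(-2*2) - 4123) = 4190/(6*(-4) - 4123) = 4190/(-24 - 4123) = 4190/(-4147) = 4190*(-1/4147) = -4190/4147 ≈ -1.0104)
y/M = -1121/(-4190/4147) = -1121*(-4147/4190) = 4648787/4190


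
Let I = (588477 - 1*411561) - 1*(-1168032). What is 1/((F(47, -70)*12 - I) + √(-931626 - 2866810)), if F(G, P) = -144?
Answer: -336669/453385011853 - I*√949609/906770023706 ≈ -7.4257e-7 - 1.0747e-9*I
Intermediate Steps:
I = 1344948 (I = (588477 - 411561) + 1168032 = 176916 + 1168032 = 1344948)
1/((F(47, -70)*12 - I) + √(-931626 - 2866810)) = 1/((-144*12 - 1*1344948) + √(-931626 - 2866810)) = 1/((-1728 - 1344948) + √(-3798436)) = 1/(-1346676 + 2*I*√949609)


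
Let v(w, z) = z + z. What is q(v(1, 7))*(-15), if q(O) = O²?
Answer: -2940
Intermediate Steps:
v(w, z) = 2*z
q(v(1, 7))*(-15) = (2*7)²*(-15) = 14²*(-15) = 196*(-15) = -2940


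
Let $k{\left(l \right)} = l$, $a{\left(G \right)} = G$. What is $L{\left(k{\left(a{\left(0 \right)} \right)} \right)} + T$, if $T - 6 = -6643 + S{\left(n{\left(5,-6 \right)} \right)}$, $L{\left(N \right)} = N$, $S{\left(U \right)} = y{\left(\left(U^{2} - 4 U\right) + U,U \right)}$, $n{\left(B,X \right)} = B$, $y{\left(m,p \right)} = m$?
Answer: $-6627$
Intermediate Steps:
$S{\left(U \right)} = U^{2} - 3 U$ ($S{\left(U \right)} = \left(U^{2} - 4 U\right) + U = U^{2} - 3 U$)
$T = -6627$ ($T = 6 - \left(6643 - 5 \left(-3 + 5\right)\right) = 6 + \left(-6643 + 5 \cdot 2\right) = 6 + \left(-6643 + 10\right) = 6 - 6633 = -6627$)
$L{\left(k{\left(a{\left(0 \right)} \right)} \right)} + T = 0 - 6627 = -6627$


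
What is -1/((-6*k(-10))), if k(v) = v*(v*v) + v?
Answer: -1/6060 ≈ -0.00016502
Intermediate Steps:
k(v) = v + v**3 (k(v) = v*v**2 + v = v**3 + v = v + v**3)
-1/((-6*k(-10))) = -1/((-6*(-10 + (-10)**3))) = -1/((-6*(-10 - 1000))) = -1/((-6*(-1010))) = -1/6060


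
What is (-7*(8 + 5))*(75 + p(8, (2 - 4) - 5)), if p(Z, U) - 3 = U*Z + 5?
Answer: -2457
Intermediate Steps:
p(Z, U) = 8 + U*Z (p(Z, U) = 3 + (U*Z + 5) = 3 + (5 + U*Z) = 8 + U*Z)
(-7*(8 + 5))*(75 + p(8, (2 - 4) - 5)) = (-7*(8 + 5))*(75 + (8 + ((2 - 4) - 5)*8)) = (-7*13)*(75 + (8 + (-2 - 5)*8)) = -91*(75 + (8 - 7*8)) = -91*(75 + (8 - 56)) = -91*(75 - 48) = -91*27 = -2457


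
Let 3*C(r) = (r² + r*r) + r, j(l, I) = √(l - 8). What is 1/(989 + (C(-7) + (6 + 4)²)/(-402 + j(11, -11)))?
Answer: 62519085/61811105234 + 51*√3/61811105234 ≈ 0.0010115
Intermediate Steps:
j(l, I) = √(-8 + l)
C(r) = r/3 + 2*r²/3 (C(r) = ((r² + r*r) + r)/3 = ((r² + r²) + r)/3 = (2*r² + r)/3 = (r + 2*r²)/3 = r/3 + 2*r²/3)
1/(989 + (C(-7) + (6 + 4)²)/(-402 + j(11, -11))) = 1/(989 + ((⅓)*(-7)*(1 + 2*(-7)) + (6 + 4)²)/(-402 + √(-8 + 11))) = 1/(989 + ((⅓)*(-7)*(1 - 14) + 10²)/(-402 + √3)) = 1/(989 + ((⅓)*(-7)*(-13) + 100)/(-402 + √3)) = 1/(989 + (91/3 + 100)/(-402 + √3)) = 1/(989 + 391/(3*(-402 + √3)))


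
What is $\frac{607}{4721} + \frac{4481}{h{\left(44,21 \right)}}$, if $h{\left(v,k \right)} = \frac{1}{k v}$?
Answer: $\frac{19547036731}{4721} \approx 4.1404 \cdot 10^{6}$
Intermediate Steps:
$h{\left(v,k \right)} = \frac{1}{k v}$
$\frac{607}{4721} + \frac{4481}{h{\left(44,21 \right)}} = \frac{607}{4721} + \frac{4481}{\frac{1}{21} \cdot \frac{1}{44}} = 607 \cdot \frac{1}{4721} + \frac{4481}{\frac{1}{21} \cdot \frac{1}{44}} = \frac{607}{4721} + 4481 \frac{1}{\frac{1}{924}} = \frac{607}{4721} + 4481 \cdot 924 = \frac{607}{4721} + 4140444 = \frac{19547036731}{4721}$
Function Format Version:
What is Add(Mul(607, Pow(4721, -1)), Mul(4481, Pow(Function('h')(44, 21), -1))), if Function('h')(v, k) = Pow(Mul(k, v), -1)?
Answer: Rational(19547036731, 4721) ≈ 4.1404e+6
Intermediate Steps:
Function('h')(v, k) = Mul(Pow(k, -1), Pow(v, -1))
Add(Mul(607, Pow(4721, -1)), Mul(4481, Pow(Function('h')(44, 21), -1))) = Add(Mul(607, Pow(4721, -1)), Mul(4481, Pow(Mul(Pow(21, -1), Pow(44, -1)), -1))) = Add(Mul(607, Rational(1, 4721)), Mul(4481, Pow(Mul(Rational(1, 21), Rational(1, 44)), -1))) = Add(Rational(607, 4721), Mul(4481, Pow(Rational(1, 924), -1))) = Add(Rational(607, 4721), Mul(4481, 924)) = Add(Rational(607, 4721), 4140444) = Rational(19547036731, 4721)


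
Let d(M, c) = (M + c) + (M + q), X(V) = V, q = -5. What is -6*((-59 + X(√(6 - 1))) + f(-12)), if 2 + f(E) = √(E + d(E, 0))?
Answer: 366 - 6*√5 - 6*I*√41 ≈ 352.58 - 38.419*I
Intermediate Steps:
d(M, c) = -5 + c + 2*M (d(M, c) = (M + c) + (M - 5) = (M + c) + (-5 + M) = -5 + c + 2*M)
f(E) = -2 + √(-5 + 3*E) (f(E) = -2 + √(E + (-5 + 0 + 2*E)) = -2 + √(E + (-5 + 2*E)) = -2 + √(-5 + 3*E))
-6*((-59 + X(√(6 - 1))) + f(-12)) = -6*((-59 + √(6 - 1)) + (-2 + √(-5 + 3*(-12)))) = -6*((-59 + √5) + (-2 + √(-5 - 36))) = -6*((-59 + √5) + (-2 + √(-41))) = -6*((-59 + √5) + (-2 + I*√41)) = -6*(-61 + √5 + I*√41) = 366 - 6*√5 - 6*I*√41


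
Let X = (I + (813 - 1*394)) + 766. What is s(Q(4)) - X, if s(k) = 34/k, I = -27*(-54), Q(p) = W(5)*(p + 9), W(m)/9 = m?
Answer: -1546121/585 ≈ -2642.9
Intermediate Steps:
W(m) = 9*m
Q(p) = 405 + 45*p (Q(p) = (9*5)*(p + 9) = 45*(9 + p) = 405 + 45*p)
I = 1458
X = 2643 (X = (1458 + (813 - 1*394)) + 766 = (1458 + (813 - 394)) + 766 = (1458 + 419) + 766 = 1877 + 766 = 2643)
s(Q(4)) - X = 34/(405 + 45*4) - 1*2643 = 34/(405 + 180) - 2643 = 34/585 - 2643 = -1546121/585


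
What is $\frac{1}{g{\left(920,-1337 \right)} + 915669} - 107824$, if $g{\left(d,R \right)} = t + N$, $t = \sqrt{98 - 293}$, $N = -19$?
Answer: $\frac{- 107824 \sqrt{195} + 98729045599 i}{\sqrt{195} - 915650 i} \approx -1.0782 \cdot 10^{5} + 9.3132 \cdot 10^{-10} i$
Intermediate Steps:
$t = i \sqrt{195}$ ($t = \sqrt{-195} = i \sqrt{195} \approx 13.964 i$)
$g{\left(d,R \right)} = -19 + i \sqrt{195}$ ($g{\left(d,R \right)} = i \sqrt{195} - 19 = -19 + i \sqrt{195}$)
$\frac{1}{g{\left(920,-1337 \right)} + 915669} - 107824 = \frac{1}{\left(-19 + i \sqrt{195}\right) + 915669} - 107824 = \frac{1}{915650 + i \sqrt{195}} - 107824 = -107824 + \frac{1}{915650 + i \sqrt{195}}$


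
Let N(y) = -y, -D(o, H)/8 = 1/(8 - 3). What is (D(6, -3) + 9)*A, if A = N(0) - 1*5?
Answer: -37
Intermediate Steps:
D(o, H) = -8/5 (D(o, H) = -8/(8 - 3) = -8/5)
A = -5 (A = -1*0 - 1*5 = 0 - 5 = -5)
(D(6, -3) + 9)*A = (-8/5 + 9)*(-5) = (37/5)*(-5) = -37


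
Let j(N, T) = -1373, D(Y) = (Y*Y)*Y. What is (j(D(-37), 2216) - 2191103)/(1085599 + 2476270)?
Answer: -2192476/3561869 ≈ -0.61554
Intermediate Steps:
D(Y) = Y³ (D(Y) = Y²*Y = Y³)
(j(D(-37), 2216) - 2191103)/(1085599 + 2476270) = (-1373 - 2191103)/(1085599 + 2476270) = -2192476/3561869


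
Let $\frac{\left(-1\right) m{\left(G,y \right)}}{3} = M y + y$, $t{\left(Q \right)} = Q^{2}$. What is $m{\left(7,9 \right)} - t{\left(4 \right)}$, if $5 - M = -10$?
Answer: $-448$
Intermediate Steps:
$M = 15$ ($M = 5 - -10 = 5 + 10 = 15$)
$m{\left(G,y \right)} = - 48 y$ ($m{\left(G,y \right)} = - 3 \left(15 y + y\right) = - 3 \cdot 16 y = - 48 y$)
$m{\left(7,9 \right)} - t{\left(4 \right)} = \left(-48\right) 9 - 4^{2} = -432 - 16 = -448$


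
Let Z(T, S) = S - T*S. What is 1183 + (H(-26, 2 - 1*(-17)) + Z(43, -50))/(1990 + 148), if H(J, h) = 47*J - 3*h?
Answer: 2530075/2138 ≈ 1183.4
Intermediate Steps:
H(J, h) = -3*h + 47*J
Z(T, S) = S - S*T
1183 + (H(-26, 2 - 1*(-17)) + Z(43, -50))/(1990 + 148) = 1183 + ((-3*(2 - 1*(-17)) + 47*(-26)) - 50*(1 - 1*43))/(1990 + 148) = 1183 + ((-3*(2 + 17) - 1222) - 50*(1 - 43))/2138 = 1183 + ((-3*19 - 1222) - 50*(-42))*(1/2138) = 1183 + ((-57 - 1222) + 2100)*(1/2138) = 1183 + (-1279 + 2100)*(1/2138) = 1183 + 821*(1/2138) = 1183 + 821/2138 = 2530075/2138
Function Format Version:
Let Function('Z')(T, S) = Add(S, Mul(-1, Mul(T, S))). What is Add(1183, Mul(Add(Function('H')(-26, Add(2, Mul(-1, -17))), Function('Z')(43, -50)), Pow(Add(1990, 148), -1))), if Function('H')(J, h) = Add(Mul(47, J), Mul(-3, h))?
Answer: Rational(2530075, 2138) ≈ 1183.4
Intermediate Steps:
Function('H')(J, h) = Add(Mul(-3, h), Mul(47, J))
Function('Z')(T, S) = Add(S, Mul(-1, S, T)) (Function('Z')(T, S) = Add(S, Mul(-1, Mul(S, T))) = Add(S, Mul(-1, S, T)))
Add(1183, Mul(Add(Function('H')(-26, Add(2, Mul(-1, -17))), Function('Z')(43, -50)), Pow(Add(1990, 148), -1))) = Add(1183, Mul(Add(Add(Mul(-3, Add(2, Mul(-1, -17))), Mul(47, -26)), Mul(-50, Add(1, Mul(-1, 43)))), Pow(Add(1990, 148), -1))) = Add(1183, Mul(Add(Add(Mul(-3, Add(2, 17)), -1222), Mul(-50, Add(1, -43))), Pow(2138, -1))) = Add(1183, Mul(Add(Add(Mul(-3, 19), -1222), Mul(-50, -42)), Rational(1, 2138))) = Add(1183, Mul(Add(Add(-57, -1222), 2100), Rational(1, 2138))) = Add(1183, Mul(Add(-1279, 2100), Rational(1, 2138))) = Add(1183, Mul(821, Rational(1, 2138))) = Add(1183, Rational(821, 2138)) = Rational(2530075, 2138)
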